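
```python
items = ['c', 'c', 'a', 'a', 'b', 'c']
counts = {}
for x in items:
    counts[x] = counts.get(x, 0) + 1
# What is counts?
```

Initial: counts = {}, items = ['c', 'c', 'a', 'a', 'b', 'c']
See 'c': counts = {'c': 1}
See 'c': counts = {'c': 2}
See 'a': counts = {'c': 2, 'a': 1}
See 'a': counts = {'c': 2, 'a': 2}
See 'b': counts = {'c': 2, 'a': 2, 'b': 1}
See 'c': counts = {'c': 3, 'a': 2, 'b': 1}

{'c': 3, 'a': 2, 'b': 1}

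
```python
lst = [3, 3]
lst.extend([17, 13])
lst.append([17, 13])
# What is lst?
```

After line 1: lst = [3, 3]
After line 2 (extend unpacks [17, 13]): lst = [3, 3, 17, 13]
After line 3 (append adds [17, 13] as single element): lst = [3, 3, 17, 13, [17, 13]]

[3, 3, 17, 13, [17, 13]]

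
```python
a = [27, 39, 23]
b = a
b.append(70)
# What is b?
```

After line 1: a = [27, 39, 23]
After line 2 (b = a is an alias, same object): a = [27, 39, 23], b = [27, 39, 23]
After line 3 (b.append mutates the shared list): a = [27, 39, 23, 70], b = [27, 39, 23, 70]

[27, 39, 23, 70]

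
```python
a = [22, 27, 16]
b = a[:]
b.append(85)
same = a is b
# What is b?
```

After line 1: a = [22, 27, 16]
After line 2 (b = a[:] is a shallow copy, new object): a = [22, 27, 16], b = [22, 27, 16]
After line 3 (append only mutates b): a = [22, 27, 16], b = [22, 27, 16, 85]
After line 4 (same = a is b; different objects -> False): same = False

[22, 27, 16, 85]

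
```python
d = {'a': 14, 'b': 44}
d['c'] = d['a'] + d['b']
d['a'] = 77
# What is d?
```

After line 1: d = {'a': 14, 'b': 44}
After line 2 (d['c'] = 14 + 44): d = {'a': 14, 'b': 44, 'c': 58}
After line 3: d = {'a': 77, 'b': 44, 'c': 58}

{'a': 77, 'b': 44, 'c': 58}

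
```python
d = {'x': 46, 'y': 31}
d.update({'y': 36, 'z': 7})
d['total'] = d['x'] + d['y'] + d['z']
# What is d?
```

After line 1: d = {'x': 46, 'y': 31}
After line 2 (y overwritten, z added): d = {'x': 46, 'y': 36, 'z': 7}
After line 3 (total = 46 + 36 + 7 = 89): d = {'x': 46, 'y': 36, 'z': 7, 'total': 89}

{'x': 46, 'y': 36, 'z': 7, 'total': 89}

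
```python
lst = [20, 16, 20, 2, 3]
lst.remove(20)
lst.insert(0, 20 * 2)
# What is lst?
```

After line 1: lst = [20, 16, 20, 2, 3]
After line 2 (remove first 20): lst = [16, 20, 2, 3]
After line 3 (insert 40 at index 0): lst = [40, 16, 20, 2, 3]

[40, 16, 20, 2, 3]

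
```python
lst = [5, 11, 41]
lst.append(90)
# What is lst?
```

[5, 11, 41, 90]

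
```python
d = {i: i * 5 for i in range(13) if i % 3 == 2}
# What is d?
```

{2: 10, 5: 25, 8: 40, 11: 55}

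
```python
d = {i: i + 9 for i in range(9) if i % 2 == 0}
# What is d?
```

{0: 9, 2: 11, 4: 13, 6: 15, 8: 17}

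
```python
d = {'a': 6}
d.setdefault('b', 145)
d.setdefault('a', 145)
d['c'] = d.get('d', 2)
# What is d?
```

After line 1: d = {'a': 6}
After line 2 (setdefault adds 'b'=145): d = {'a': 6, 'b': 145}
After line 3 (setdefault 'a' no-op, already exists): d = {'a': 6, 'b': 145}
After line 4 (get('d', 2) returns default since 'd' not in d): d = {'a': 6, 'b': 145, 'c': 2}

{'a': 6, 'b': 145, 'c': 2}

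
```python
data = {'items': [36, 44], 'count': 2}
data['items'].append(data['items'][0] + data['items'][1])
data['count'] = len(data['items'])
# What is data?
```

After line 1: data = {'items': [36, 44], 'count': 2}
After line 2 (append 36 + 44 = 80): data = {'items': [36, 44, 80], 'count': 2}
After line 3 (count = len(items) = 3): data = {'items': [36, 44, 80], 'count': 3}

{'items': [36, 44, 80], 'count': 3}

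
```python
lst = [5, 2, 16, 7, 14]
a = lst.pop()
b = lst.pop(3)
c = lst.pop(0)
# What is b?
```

After line 1: lst = [5, 2, 16, 7, 14]
After line 2 (pop() -> a = 14): lst = [5, 2, 16, 7]
After line 3 (pop(3) -> b = 7): lst = [5, 2, 16]
After line 4 (pop(0) -> c = 5): lst = [2, 16]

7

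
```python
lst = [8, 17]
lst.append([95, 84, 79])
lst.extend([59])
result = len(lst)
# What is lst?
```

After line 1: lst = [8, 17]
After line 2 (append adds [95, 84, 79] as single element): lst = [8, 17, [95, 84, 79]]
After line 3 (extend unpacks [59], adds 59): lst = [8, 17, [95, 84, 79], 59]
After line 4: result = len(lst) = 4

[8, 17, [95, 84, 79], 59]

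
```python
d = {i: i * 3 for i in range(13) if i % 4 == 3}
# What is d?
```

{3: 9, 7: 21, 11: 33}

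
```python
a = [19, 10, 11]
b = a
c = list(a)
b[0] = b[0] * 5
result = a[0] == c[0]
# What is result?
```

After line 1: a = [19, 10, 11]
After line 2 (b = a, alias): a = [19, 10, 11], b = [19, 10, 11]
After line 3 (c = list(a) is a copy, new object): c = [19, 10, 11]
After line 4 (b[0] = 19 * 5 = 95; mutates shared a/b): a = b = [95, 10, 11], c = [19, 10, 11]
After line 5 (a[0] = 95, c[0] = 19; result = False)

False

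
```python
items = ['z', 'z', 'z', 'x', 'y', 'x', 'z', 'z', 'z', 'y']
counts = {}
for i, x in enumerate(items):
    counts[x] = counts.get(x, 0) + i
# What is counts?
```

Initial: counts = {}, items = ['z', 'z', 'z', 'x', 'y', 'x', 'z', 'z', 'z', 'y']
i=0, x='z': counts = {'z': 0}
i=1, x='z': counts = {'z': 1}
i=2, x='z': counts = {'z': 3}
i=3, x='x': counts = {'z': 3, 'x': 3}
i=4, x='y': counts = {'z': 3, 'x': 3, 'y': 4}
i=5, x='x': counts = {'z': 3, 'x': 8, 'y': 4}
i=6, x='z': counts = {'z': 9, 'x': 8, 'y': 4}
i=7, x='z': counts = {'z': 16, 'x': 8, 'y': 4}
i=8, x='z': counts = {'z': 24, 'x': 8, 'y': 4}
i=9, x='y': counts = {'z': 24, 'x': 8, 'y': 13}

{'z': 24, 'x': 8, 'y': 13}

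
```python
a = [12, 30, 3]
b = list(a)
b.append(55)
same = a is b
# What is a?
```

After line 1: a = [12, 30, 3]
After line 2 (b = list(a) is a shallow copy, new object): a = [12, 30, 3], b = [12, 30, 3]
After line 3 (append only mutates b): a = [12, 30, 3], b = [12, 30, 3, 55]
After line 4 (same = a is b; different objects -> False): same = False

[12, 30, 3]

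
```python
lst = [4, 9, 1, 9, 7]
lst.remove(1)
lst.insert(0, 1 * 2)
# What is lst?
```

After line 1: lst = [4, 9, 1, 9, 7]
After line 2 (remove first 1): lst = [4, 9, 9, 7]
After line 3 (insert 2 at index 0): lst = [2, 4, 9, 9, 7]

[2, 4, 9, 9, 7]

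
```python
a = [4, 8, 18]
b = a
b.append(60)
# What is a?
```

After line 1: a = [4, 8, 18]
After line 2 (b = a is an alias, same object): a = [4, 8, 18], b = [4, 8, 18]
After line 3 (b.append mutates the shared list): a = [4, 8, 18, 60], b = [4, 8, 18, 60]

[4, 8, 18, 60]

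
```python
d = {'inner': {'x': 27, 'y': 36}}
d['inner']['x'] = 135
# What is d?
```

After line 1: d = {'inner': {'x': 27, 'y': 36}}
After line 2 (inner x overwritten): d = {'inner': {'x': 135, 'y': 36}}

{'inner': {'x': 135, 'y': 36}}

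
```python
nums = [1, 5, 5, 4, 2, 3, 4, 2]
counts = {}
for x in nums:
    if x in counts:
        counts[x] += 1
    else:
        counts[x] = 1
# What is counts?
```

Initial: counts = {}, nums = [1, 5, 5, 4, 2, 3, 4, 2]
See 1: counts = {1: 1}
See 5: counts = {1: 1, 5: 1}
See 5: counts = {1: 1, 5: 2}
See 4: counts = {1: 1, 5: 2, 4: 1}
See 2: counts = {1: 1, 5: 2, 4: 1, 2: 1}
See 3: counts = {1: 1, 5: 2, 4: 1, 2: 1, 3: 1}
See 4: counts = {1: 1, 5: 2, 4: 2, 2: 1, 3: 1}
See 2: counts = {1: 1, 5: 2, 4: 2, 2: 2, 3: 1}

{1: 1, 5: 2, 4: 2, 2: 2, 3: 1}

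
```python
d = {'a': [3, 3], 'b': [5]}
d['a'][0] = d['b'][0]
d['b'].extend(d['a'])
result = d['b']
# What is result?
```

After line 1: d = {'a': [3, 3], 'b': [5]}
After line 2 (a[0] = b[0] = 5): d = {'a': [5, 3], 'b': [5]}
After line 3 (b.extend(a) appends [5, 3]): d = {'a': [5, 3], 'b': [5, 5, 3]}
After line 4: result = d['b'] = [5, 5, 3]

[5, 5, 3]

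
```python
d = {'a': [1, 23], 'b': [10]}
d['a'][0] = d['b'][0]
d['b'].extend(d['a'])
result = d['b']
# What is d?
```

After line 1: d = {'a': [1, 23], 'b': [10]}
After line 2 (a[0] = b[0] = 10): d = {'a': [10, 23], 'b': [10]}
After line 3 (b.extend(a) appends [10, 23]): d = {'a': [10, 23], 'b': [10, 10, 23]}
After line 4: result = d['b'] = [10, 10, 23]

{'a': [10, 23], 'b': [10, 10, 23]}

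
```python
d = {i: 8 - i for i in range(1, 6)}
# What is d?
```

{1: 7, 2: 6, 3: 5, 4: 4, 5: 3}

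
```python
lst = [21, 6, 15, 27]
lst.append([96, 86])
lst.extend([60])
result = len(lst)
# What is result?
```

After line 1: lst = [21, 6, 15, 27]
After line 2 (append adds [96, 86] as single element): lst = [21, 6, 15, 27, [96, 86]]
After line 3 (extend unpacks [60], adds 60): lst = [21, 6, 15, 27, [96, 86], 60]
After line 4: result = len(lst) = 6

6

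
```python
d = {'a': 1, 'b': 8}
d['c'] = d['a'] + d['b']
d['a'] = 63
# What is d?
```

After line 1: d = {'a': 1, 'b': 8}
After line 2 (d['c'] = 1 + 8): d = {'a': 1, 'b': 8, 'c': 9}
After line 3: d = {'a': 63, 'b': 8, 'c': 9}

{'a': 63, 'b': 8, 'c': 9}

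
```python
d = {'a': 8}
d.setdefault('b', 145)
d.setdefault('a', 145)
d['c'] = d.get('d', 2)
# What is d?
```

After line 1: d = {'a': 8}
After line 2 (setdefault adds 'b'=145): d = {'a': 8, 'b': 145}
After line 3 (setdefault 'a' no-op, already exists): d = {'a': 8, 'b': 145}
After line 4 (get('d', 2) returns default since 'd' not in d): d = {'a': 8, 'b': 145, 'c': 2}

{'a': 8, 'b': 145, 'c': 2}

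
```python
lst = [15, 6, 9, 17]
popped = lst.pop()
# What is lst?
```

[15, 6, 9]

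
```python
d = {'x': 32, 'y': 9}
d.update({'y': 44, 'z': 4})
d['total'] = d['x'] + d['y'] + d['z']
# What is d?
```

After line 1: d = {'x': 32, 'y': 9}
After line 2 (y overwritten, z added): d = {'x': 32, 'y': 44, 'z': 4}
After line 3 (total = 32 + 44 + 4 = 80): d = {'x': 32, 'y': 44, 'z': 4, 'total': 80}

{'x': 32, 'y': 44, 'z': 4, 'total': 80}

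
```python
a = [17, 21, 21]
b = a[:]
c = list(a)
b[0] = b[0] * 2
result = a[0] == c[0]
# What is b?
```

After line 1: a = [17, 21, 21]
After line 2 (b = a[:], copy): a = [17, 21, 21], b = [17, 21, 21]
After line 3 (c = list(a) is a copy, new object): c = [17, 21, 21]
After line 4 (b[0] = 17 * 2 = 34; only b mutates (copy)): a = [17, 21, 21], b = [34, 21, 21], c = [17, 21, 21]
After line 5 (a[0] = 17, c[0] = 17; result = True)

[34, 21, 21]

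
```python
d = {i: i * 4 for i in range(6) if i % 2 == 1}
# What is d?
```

{1: 4, 3: 12, 5: 20}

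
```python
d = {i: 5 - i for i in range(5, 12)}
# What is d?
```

{5: 0, 6: -1, 7: -2, 8: -3, 9: -4, 10: -5, 11: -6}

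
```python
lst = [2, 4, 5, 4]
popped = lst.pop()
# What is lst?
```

[2, 4, 5]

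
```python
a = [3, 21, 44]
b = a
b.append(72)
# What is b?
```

After line 1: a = [3, 21, 44]
After line 2 (b = a is an alias, same object): a = [3, 21, 44], b = [3, 21, 44]
After line 3 (b.append mutates the shared list): a = [3, 21, 44, 72], b = [3, 21, 44, 72]

[3, 21, 44, 72]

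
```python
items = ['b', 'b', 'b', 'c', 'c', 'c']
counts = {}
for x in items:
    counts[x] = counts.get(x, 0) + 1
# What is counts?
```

Initial: counts = {}, items = ['b', 'b', 'b', 'c', 'c', 'c']
See 'b': counts = {'b': 1}
See 'b': counts = {'b': 2}
See 'b': counts = {'b': 3}
See 'c': counts = {'b': 3, 'c': 1}
See 'c': counts = {'b': 3, 'c': 2}
See 'c': counts = {'b': 3, 'c': 3}

{'b': 3, 'c': 3}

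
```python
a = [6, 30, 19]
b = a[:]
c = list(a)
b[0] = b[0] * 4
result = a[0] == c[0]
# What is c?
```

After line 1: a = [6, 30, 19]
After line 2 (b = a[:], copy): a = [6, 30, 19], b = [6, 30, 19]
After line 3 (c = list(a) is a copy, new object): c = [6, 30, 19]
After line 4 (b[0] = 6 * 4 = 24; only b mutates (copy)): a = [6, 30, 19], b = [24, 30, 19], c = [6, 30, 19]
After line 5 (a[0] = 6, c[0] = 6; result = True)

[6, 30, 19]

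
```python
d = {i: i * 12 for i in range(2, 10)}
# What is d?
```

{2: 24, 3: 36, 4: 48, 5: 60, 6: 72, 7: 84, 8: 96, 9: 108}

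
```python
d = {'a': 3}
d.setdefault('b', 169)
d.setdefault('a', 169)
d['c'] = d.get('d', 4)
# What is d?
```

After line 1: d = {'a': 3}
After line 2 (setdefault adds 'b'=169): d = {'a': 3, 'b': 169}
After line 3 (setdefault 'a' no-op, already exists): d = {'a': 3, 'b': 169}
After line 4 (get('d', 4) returns default since 'd' not in d): d = {'a': 3, 'b': 169, 'c': 4}

{'a': 3, 'b': 169, 'c': 4}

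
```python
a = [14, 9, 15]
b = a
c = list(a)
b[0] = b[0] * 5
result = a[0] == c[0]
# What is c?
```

After line 1: a = [14, 9, 15]
After line 2 (b = a, alias): a = [14, 9, 15], b = [14, 9, 15]
After line 3 (c = list(a) is a copy, new object): c = [14, 9, 15]
After line 4 (b[0] = 14 * 5 = 70; mutates shared a/b): a = b = [70, 9, 15], c = [14, 9, 15]
After line 5 (a[0] = 70, c[0] = 14; result = False)

[14, 9, 15]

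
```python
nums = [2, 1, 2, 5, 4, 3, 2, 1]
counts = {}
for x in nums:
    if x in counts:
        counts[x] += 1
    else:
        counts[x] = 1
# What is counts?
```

Initial: counts = {}, nums = [2, 1, 2, 5, 4, 3, 2, 1]
See 2: counts = {2: 1}
See 1: counts = {2: 1, 1: 1}
See 2: counts = {2: 2, 1: 1}
See 5: counts = {2: 2, 1: 1, 5: 1}
See 4: counts = {2: 2, 1: 1, 5: 1, 4: 1}
See 3: counts = {2: 2, 1: 1, 5: 1, 4: 1, 3: 1}
See 2: counts = {2: 3, 1: 1, 5: 1, 4: 1, 3: 1}
See 1: counts = {2: 3, 1: 2, 5: 1, 4: 1, 3: 1}

{2: 3, 1: 2, 5: 1, 4: 1, 3: 1}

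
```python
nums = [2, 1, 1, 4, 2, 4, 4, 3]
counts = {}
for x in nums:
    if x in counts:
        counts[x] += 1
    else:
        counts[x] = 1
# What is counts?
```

Initial: counts = {}, nums = [2, 1, 1, 4, 2, 4, 4, 3]
See 2: counts = {2: 1}
See 1: counts = {2: 1, 1: 1}
See 1: counts = {2: 1, 1: 2}
See 4: counts = {2: 1, 1: 2, 4: 1}
See 2: counts = {2: 2, 1: 2, 4: 1}
See 4: counts = {2: 2, 1: 2, 4: 2}
See 4: counts = {2: 2, 1: 2, 4: 3}
See 3: counts = {2: 2, 1: 2, 4: 3, 3: 1}

{2: 2, 1: 2, 4: 3, 3: 1}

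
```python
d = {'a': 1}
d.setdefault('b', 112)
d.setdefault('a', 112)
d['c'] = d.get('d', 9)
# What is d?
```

After line 1: d = {'a': 1}
After line 2 (setdefault adds 'b'=112): d = {'a': 1, 'b': 112}
After line 3 (setdefault 'a' no-op, already exists): d = {'a': 1, 'b': 112}
After line 4 (get('d', 9) returns default since 'd' not in d): d = {'a': 1, 'b': 112, 'c': 9}

{'a': 1, 'b': 112, 'c': 9}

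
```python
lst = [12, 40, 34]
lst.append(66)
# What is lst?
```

[12, 40, 34, 66]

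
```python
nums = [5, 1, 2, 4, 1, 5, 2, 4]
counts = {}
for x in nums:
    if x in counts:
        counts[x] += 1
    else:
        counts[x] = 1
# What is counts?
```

Initial: counts = {}, nums = [5, 1, 2, 4, 1, 5, 2, 4]
See 5: counts = {5: 1}
See 1: counts = {5: 1, 1: 1}
See 2: counts = {5: 1, 1: 1, 2: 1}
See 4: counts = {5: 1, 1: 1, 2: 1, 4: 1}
See 1: counts = {5: 1, 1: 2, 2: 1, 4: 1}
See 5: counts = {5: 2, 1: 2, 2: 1, 4: 1}
See 2: counts = {5: 2, 1: 2, 2: 2, 4: 1}
See 4: counts = {5: 2, 1: 2, 2: 2, 4: 2}

{5: 2, 1: 2, 2: 2, 4: 2}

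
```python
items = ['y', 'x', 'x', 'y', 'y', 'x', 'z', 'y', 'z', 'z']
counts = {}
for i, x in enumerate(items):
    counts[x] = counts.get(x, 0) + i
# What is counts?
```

Initial: counts = {}, items = ['y', 'x', 'x', 'y', 'y', 'x', 'z', 'y', 'z', 'z']
i=0, x='y': counts = {'y': 0}
i=1, x='x': counts = {'y': 0, 'x': 1}
i=2, x='x': counts = {'y': 0, 'x': 3}
i=3, x='y': counts = {'y': 3, 'x': 3}
i=4, x='y': counts = {'y': 7, 'x': 3}
i=5, x='x': counts = {'y': 7, 'x': 8}
i=6, x='z': counts = {'y': 7, 'x': 8, 'z': 6}
i=7, x='y': counts = {'y': 14, 'x': 8, 'z': 6}
i=8, x='z': counts = {'y': 14, 'x': 8, 'z': 14}
i=9, x='z': counts = {'y': 14, 'x': 8, 'z': 23}

{'y': 14, 'x': 8, 'z': 23}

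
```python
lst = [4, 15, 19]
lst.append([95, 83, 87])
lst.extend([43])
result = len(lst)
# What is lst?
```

After line 1: lst = [4, 15, 19]
After line 2 (append adds [95, 83, 87] as single element): lst = [4, 15, 19, [95, 83, 87]]
After line 3 (extend unpacks [43], adds 43): lst = [4, 15, 19, [95, 83, 87], 43]
After line 4: result = len(lst) = 5

[4, 15, 19, [95, 83, 87], 43]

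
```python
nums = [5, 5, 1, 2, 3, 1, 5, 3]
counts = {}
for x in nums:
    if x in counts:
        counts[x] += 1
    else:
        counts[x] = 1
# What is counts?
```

Initial: counts = {}, nums = [5, 5, 1, 2, 3, 1, 5, 3]
See 5: counts = {5: 1}
See 5: counts = {5: 2}
See 1: counts = {5: 2, 1: 1}
See 2: counts = {5: 2, 1: 1, 2: 1}
See 3: counts = {5: 2, 1: 1, 2: 1, 3: 1}
See 1: counts = {5: 2, 1: 2, 2: 1, 3: 1}
See 5: counts = {5: 3, 1: 2, 2: 1, 3: 1}
See 3: counts = {5: 3, 1: 2, 2: 1, 3: 2}

{5: 3, 1: 2, 2: 1, 3: 2}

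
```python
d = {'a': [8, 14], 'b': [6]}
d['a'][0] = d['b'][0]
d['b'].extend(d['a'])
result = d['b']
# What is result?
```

After line 1: d = {'a': [8, 14], 'b': [6]}
After line 2 (a[0] = b[0] = 6): d = {'a': [6, 14], 'b': [6]}
After line 3 (b.extend(a) appends [6, 14]): d = {'a': [6, 14], 'b': [6, 6, 14]}
After line 4: result = d['b'] = [6, 6, 14]

[6, 6, 14]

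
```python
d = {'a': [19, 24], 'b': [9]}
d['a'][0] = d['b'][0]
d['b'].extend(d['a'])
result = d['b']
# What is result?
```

After line 1: d = {'a': [19, 24], 'b': [9]}
After line 2 (a[0] = b[0] = 9): d = {'a': [9, 24], 'b': [9]}
After line 3 (b.extend(a) appends [9, 24]): d = {'a': [9, 24], 'b': [9, 9, 24]}
After line 4: result = d['b'] = [9, 9, 24]

[9, 9, 24]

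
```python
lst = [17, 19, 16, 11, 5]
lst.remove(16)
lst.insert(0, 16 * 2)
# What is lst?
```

After line 1: lst = [17, 19, 16, 11, 5]
After line 2 (remove first 16): lst = [17, 19, 11, 5]
After line 3 (insert 32 at index 0): lst = [32, 17, 19, 11, 5]

[32, 17, 19, 11, 5]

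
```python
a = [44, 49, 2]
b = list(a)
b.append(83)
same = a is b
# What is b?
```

After line 1: a = [44, 49, 2]
After line 2 (b = list(a) is a shallow copy, new object): a = [44, 49, 2], b = [44, 49, 2]
After line 3 (append only mutates b): a = [44, 49, 2], b = [44, 49, 2, 83]
After line 4 (same = a is b; different objects -> False): same = False

[44, 49, 2, 83]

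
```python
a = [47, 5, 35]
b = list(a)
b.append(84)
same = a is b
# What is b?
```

After line 1: a = [47, 5, 35]
After line 2 (b = list(a) is a shallow copy, new object): a = [47, 5, 35], b = [47, 5, 35]
After line 3 (append only mutates b): a = [47, 5, 35], b = [47, 5, 35, 84]
After line 4 (same = a is b; different objects -> False): same = False

[47, 5, 35, 84]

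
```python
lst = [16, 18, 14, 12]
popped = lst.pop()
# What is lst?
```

[16, 18, 14]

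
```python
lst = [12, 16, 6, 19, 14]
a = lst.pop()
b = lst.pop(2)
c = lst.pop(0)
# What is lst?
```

After line 1: lst = [12, 16, 6, 19, 14]
After line 2 (pop() -> a = 14): lst = [12, 16, 6, 19]
After line 3 (pop(2) -> b = 6): lst = [12, 16, 19]
After line 4 (pop(0) -> c = 12): lst = [16, 19]

[16, 19]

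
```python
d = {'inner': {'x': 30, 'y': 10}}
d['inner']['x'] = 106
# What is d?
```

After line 1: d = {'inner': {'x': 30, 'y': 10}}
After line 2 (inner x overwritten): d = {'inner': {'x': 106, 'y': 10}}

{'inner': {'x': 106, 'y': 10}}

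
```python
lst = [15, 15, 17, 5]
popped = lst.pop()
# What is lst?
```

[15, 15, 17]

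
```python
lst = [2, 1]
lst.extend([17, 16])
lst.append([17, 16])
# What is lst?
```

After line 1: lst = [2, 1]
After line 2 (extend unpacks [17, 16]): lst = [2, 1, 17, 16]
After line 3 (append adds [17, 16] as single element): lst = [2, 1, 17, 16, [17, 16]]

[2, 1, 17, 16, [17, 16]]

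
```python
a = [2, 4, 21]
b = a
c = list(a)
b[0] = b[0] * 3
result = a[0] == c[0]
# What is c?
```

After line 1: a = [2, 4, 21]
After line 2 (b = a, alias): a = [2, 4, 21], b = [2, 4, 21]
After line 3 (c = list(a) is a copy, new object): c = [2, 4, 21]
After line 4 (b[0] = 2 * 3 = 6; mutates shared a/b): a = b = [6, 4, 21], c = [2, 4, 21]
After line 5 (a[0] = 6, c[0] = 2; result = False)

[2, 4, 21]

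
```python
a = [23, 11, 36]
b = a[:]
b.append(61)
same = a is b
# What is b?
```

After line 1: a = [23, 11, 36]
After line 2 (b = a[:] is a shallow copy, new object): a = [23, 11, 36], b = [23, 11, 36]
After line 3 (append only mutates b): a = [23, 11, 36], b = [23, 11, 36, 61]
After line 4 (same = a is b; different objects -> False): same = False

[23, 11, 36, 61]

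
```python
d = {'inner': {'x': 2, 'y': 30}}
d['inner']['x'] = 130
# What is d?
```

After line 1: d = {'inner': {'x': 2, 'y': 30}}
After line 2 (inner x overwritten): d = {'inner': {'x': 130, 'y': 30}}

{'inner': {'x': 130, 'y': 30}}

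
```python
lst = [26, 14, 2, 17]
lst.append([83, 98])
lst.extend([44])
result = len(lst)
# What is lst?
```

After line 1: lst = [26, 14, 2, 17]
After line 2 (append adds [83, 98] as single element): lst = [26, 14, 2, 17, [83, 98]]
After line 3 (extend unpacks [44], adds 44): lst = [26, 14, 2, 17, [83, 98], 44]
After line 4: result = len(lst) = 6

[26, 14, 2, 17, [83, 98], 44]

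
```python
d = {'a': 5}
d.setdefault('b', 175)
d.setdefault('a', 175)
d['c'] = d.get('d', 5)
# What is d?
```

After line 1: d = {'a': 5}
After line 2 (setdefault adds 'b'=175): d = {'a': 5, 'b': 175}
After line 3 (setdefault 'a' no-op, already exists): d = {'a': 5, 'b': 175}
After line 4 (get('d', 5) returns default since 'd' not in d): d = {'a': 5, 'b': 175, 'c': 5}

{'a': 5, 'b': 175, 'c': 5}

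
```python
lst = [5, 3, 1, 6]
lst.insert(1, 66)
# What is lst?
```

[5, 66, 3, 1, 6]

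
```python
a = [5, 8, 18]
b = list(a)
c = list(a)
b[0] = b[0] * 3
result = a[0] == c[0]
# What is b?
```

After line 1: a = [5, 8, 18]
After line 2 (b = list(a), copy): a = [5, 8, 18], b = [5, 8, 18]
After line 3 (c = list(a) is a copy, new object): c = [5, 8, 18]
After line 4 (b[0] = 5 * 3 = 15; only b mutates (copy)): a = [5, 8, 18], b = [15, 8, 18], c = [5, 8, 18]
After line 5 (a[0] = 5, c[0] = 5; result = True)

[15, 8, 18]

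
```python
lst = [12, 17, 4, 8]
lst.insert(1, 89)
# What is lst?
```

[12, 89, 17, 4, 8]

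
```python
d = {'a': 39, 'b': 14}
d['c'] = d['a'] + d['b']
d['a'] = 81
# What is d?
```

After line 1: d = {'a': 39, 'b': 14}
After line 2 (d['c'] = 39 + 14): d = {'a': 39, 'b': 14, 'c': 53}
After line 3: d = {'a': 81, 'b': 14, 'c': 53}

{'a': 81, 'b': 14, 'c': 53}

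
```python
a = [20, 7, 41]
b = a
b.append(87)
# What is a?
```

After line 1: a = [20, 7, 41]
After line 2 (b = a is an alias, same object): a = [20, 7, 41], b = [20, 7, 41]
After line 3 (b.append mutates the shared list): a = [20, 7, 41, 87], b = [20, 7, 41, 87]

[20, 7, 41, 87]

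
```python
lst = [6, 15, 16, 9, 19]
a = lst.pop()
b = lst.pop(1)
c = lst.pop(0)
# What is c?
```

After line 1: lst = [6, 15, 16, 9, 19]
After line 2 (pop() -> a = 19): lst = [6, 15, 16, 9]
After line 3 (pop(1) -> b = 15): lst = [6, 16, 9]
After line 4 (pop(0) -> c = 6): lst = [16, 9]

6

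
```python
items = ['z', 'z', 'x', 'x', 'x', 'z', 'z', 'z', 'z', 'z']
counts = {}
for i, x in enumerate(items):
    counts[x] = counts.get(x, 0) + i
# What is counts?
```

Initial: counts = {}, items = ['z', 'z', 'x', 'x', 'x', 'z', 'z', 'z', 'z', 'z']
i=0, x='z': counts = {'z': 0}
i=1, x='z': counts = {'z': 1}
i=2, x='x': counts = {'z': 1, 'x': 2}
i=3, x='x': counts = {'z': 1, 'x': 5}
i=4, x='x': counts = {'z': 1, 'x': 9}
i=5, x='z': counts = {'z': 6, 'x': 9}
i=6, x='z': counts = {'z': 12, 'x': 9}
i=7, x='z': counts = {'z': 19, 'x': 9}
i=8, x='z': counts = {'z': 27, 'x': 9}
i=9, x='z': counts = {'z': 36, 'x': 9}

{'z': 36, 'x': 9}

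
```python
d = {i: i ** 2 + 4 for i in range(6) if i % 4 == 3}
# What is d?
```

{3: 13}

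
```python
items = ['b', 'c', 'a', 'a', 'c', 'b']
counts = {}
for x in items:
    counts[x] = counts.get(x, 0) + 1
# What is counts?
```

Initial: counts = {}, items = ['b', 'c', 'a', 'a', 'c', 'b']
See 'b': counts = {'b': 1}
See 'c': counts = {'b': 1, 'c': 1}
See 'a': counts = {'b': 1, 'c': 1, 'a': 1}
See 'a': counts = {'b': 1, 'c': 1, 'a': 2}
See 'c': counts = {'b': 1, 'c': 2, 'a': 2}
See 'b': counts = {'b': 2, 'c': 2, 'a': 2}

{'b': 2, 'c': 2, 'a': 2}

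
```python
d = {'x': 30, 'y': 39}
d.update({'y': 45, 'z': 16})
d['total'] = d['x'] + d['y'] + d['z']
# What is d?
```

After line 1: d = {'x': 30, 'y': 39}
After line 2 (y overwritten, z added): d = {'x': 30, 'y': 45, 'z': 16}
After line 3 (total = 30 + 45 + 16 = 91): d = {'x': 30, 'y': 45, 'z': 16, 'total': 91}

{'x': 30, 'y': 45, 'z': 16, 'total': 91}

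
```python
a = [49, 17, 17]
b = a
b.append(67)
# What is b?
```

After line 1: a = [49, 17, 17]
After line 2 (b = a is an alias, same object): a = [49, 17, 17], b = [49, 17, 17]
After line 3 (b.append mutates the shared list): a = [49, 17, 17, 67], b = [49, 17, 17, 67]

[49, 17, 17, 67]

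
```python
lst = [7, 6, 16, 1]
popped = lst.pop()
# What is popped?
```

1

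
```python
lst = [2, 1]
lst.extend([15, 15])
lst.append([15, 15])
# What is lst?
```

After line 1: lst = [2, 1]
After line 2 (extend unpacks [15, 15]): lst = [2, 1, 15, 15]
After line 3 (append adds [15, 15] as single element): lst = [2, 1, 15, 15, [15, 15]]

[2, 1, 15, 15, [15, 15]]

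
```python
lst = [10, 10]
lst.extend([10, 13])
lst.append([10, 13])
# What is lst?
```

After line 1: lst = [10, 10]
After line 2 (extend unpacks [10, 13]): lst = [10, 10, 10, 13]
After line 3 (append adds [10, 13] as single element): lst = [10, 10, 10, 13, [10, 13]]

[10, 10, 10, 13, [10, 13]]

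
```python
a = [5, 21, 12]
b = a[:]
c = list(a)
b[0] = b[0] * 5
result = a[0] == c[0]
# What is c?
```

After line 1: a = [5, 21, 12]
After line 2 (b = a[:], copy): a = [5, 21, 12], b = [5, 21, 12]
After line 3 (c = list(a) is a copy, new object): c = [5, 21, 12]
After line 4 (b[0] = 5 * 5 = 25; only b mutates (copy)): a = [5, 21, 12], b = [25, 21, 12], c = [5, 21, 12]
After line 5 (a[0] = 5, c[0] = 5; result = True)

[5, 21, 12]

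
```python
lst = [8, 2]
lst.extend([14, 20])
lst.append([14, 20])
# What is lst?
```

After line 1: lst = [8, 2]
After line 2 (extend unpacks [14, 20]): lst = [8, 2, 14, 20]
After line 3 (append adds [14, 20] as single element): lst = [8, 2, 14, 20, [14, 20]]

[8, 2, 14, 20, [14, 20]]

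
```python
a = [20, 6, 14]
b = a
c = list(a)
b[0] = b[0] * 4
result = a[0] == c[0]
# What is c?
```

After line 1: a = [20, 6, 14]
After line 2 (b = a, alias): a = [20, 6, 14], b = [20, 6, 14]
After line 3 (c = list(a) is a copy, new object): c = [20, 6, 14]
After line 4 (b[0] = 20 * 4 = 80; mutates shared a/b): a = b = [80, 6, 14], c = [20, 6, 14]
After line 5 (a[0] = 80, c[0] = 20; result = False)

[20, 6, 14]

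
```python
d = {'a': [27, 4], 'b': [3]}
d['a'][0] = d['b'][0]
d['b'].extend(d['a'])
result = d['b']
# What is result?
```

After line 1: d = {'a': [27, 4], 'b': [3]}
After line 2 (a[0] = b[0] = 3): d = {'a': [3, 4], 'b': [3]}
After line 3 (b.extend(a) appends [3, 4]): d = {'a': [3, 4], 'b': [3, 3, 4]}
After line 4: result = d['b'] = [3, 3, 4]

[3, 3, 4]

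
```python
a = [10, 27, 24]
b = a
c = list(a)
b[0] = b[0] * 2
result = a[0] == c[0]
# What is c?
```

After line 1: a = [10, 27, 24]
After line 2 (b = a, alias): a = [10, 27, 24], b = [10, 27, 24]
After line 3 (c = list(a) is a copy, new object): c = [10, 27, 24]
After line 4 (b[0] = 10 * 2 = 20; mutates shared a/b): a = b = [20, 27, 24], c = [10, 27, 24]
After line 5 (a[0] = 20, c[0] = 10; result = False)

[10, 27, 24]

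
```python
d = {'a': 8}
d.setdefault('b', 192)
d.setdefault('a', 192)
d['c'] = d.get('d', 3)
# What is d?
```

After line 1: d = {'a': 8}
After line 2 (setdefault adds 'b'=192): d = {'a': 8, 'b': 192}
After line 3 (setdefault 'a' no-op, already exists): d = {'a': 8, 'b': 192}
After line 4 (get('d', 3) returns default since 'd' not in d): d = {'a': 8, 'b': 192, 'c': 3}

{'a': 8, 'b': 192, 'c': 3}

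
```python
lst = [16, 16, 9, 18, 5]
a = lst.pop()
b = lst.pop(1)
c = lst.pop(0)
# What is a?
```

After line 1: lst = [16, 16, 9, 18, 5]
After line 2 (pop() -> a = 5): lst = [16, 16, 9, 18]
After line 3 (pop(1) -> b = 16): lst = [16, 9, 18]
After line 4 (pop(0) -> c = 16): lst = [9, 18]

5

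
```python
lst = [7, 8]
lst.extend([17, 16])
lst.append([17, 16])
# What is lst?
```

After line 1: lst = [7, 8]
After line 2 (extend unpacks [17, 16]): lst = [7, 8, 17, 16]
After line 3 (append adds [17, 16] as single element): lst = [7, 8, 17, 16, [17, 16]]

[7, 8, 17, 16, [17, 16]]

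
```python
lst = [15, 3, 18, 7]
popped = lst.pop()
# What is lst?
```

[15, 3, 18]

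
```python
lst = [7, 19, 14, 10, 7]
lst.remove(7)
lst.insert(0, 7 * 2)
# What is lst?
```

After line 1: lst = [7, 19, 14, 10, 7]
After line 2 (remove first 7): lst = [19, 14, 10, 7]
After line 3 (insert 14 at index 0): lst = [14, 19, 14, 10, 7]

[14, 19, 14, 10, 7]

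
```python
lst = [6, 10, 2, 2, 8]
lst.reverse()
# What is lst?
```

[8, 2, 2, 10, 6]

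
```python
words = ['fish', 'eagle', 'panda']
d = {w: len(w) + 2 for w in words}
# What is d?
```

{'fish': 6, 'eagle': 7, 'panda': 7}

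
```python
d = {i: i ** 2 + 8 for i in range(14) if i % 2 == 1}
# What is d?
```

{1: 9, 3: 17, 5: 33, 7: 57, 9: 89, 11: 129, 13: 177}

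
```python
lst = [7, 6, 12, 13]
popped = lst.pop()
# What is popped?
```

13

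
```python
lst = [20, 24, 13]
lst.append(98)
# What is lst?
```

[20, 24, 13, 98]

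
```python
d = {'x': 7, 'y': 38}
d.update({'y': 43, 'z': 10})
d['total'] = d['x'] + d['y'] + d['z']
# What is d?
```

After line 1: d = {'x': 7, 'y': 38}
After line 2 (y overwritten, z added): d = {'x': 7, 'y': 43, 'z': 10}
After line 3 (total = 7 + 43 + 10 = 60): d = {'x': 7, 'y': 43, 'z': 10, 'total': 60}

{'x': 7, 'y': 43, 'z': 10, 'total': 60}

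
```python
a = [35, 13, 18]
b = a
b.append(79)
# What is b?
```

After line 1: a = [35, 13, 18]
After line 2 (b = a is an alias, same object): a = [35, 13, 18], b = [35, 13, 18]
After line 3 (b.append mutates the shared list): a = [35, 13, 18, 79], b = [35, 13, 18, 79]

[35, 13, 18, 79]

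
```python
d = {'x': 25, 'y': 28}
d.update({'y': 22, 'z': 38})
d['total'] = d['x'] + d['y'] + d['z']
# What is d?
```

After line 1: d = {'x': 25, 'y': 28}
After line 2 (y overwritten, z added): d = {'x': 25, 'y': 22, 'z': 38}
After line 3 (total = 25 + 22 + 38 = 85): d = {'x': 25, 'y': 22, 'z': 38, 'total': 85}

{'x': 25, 'y': 22, 'z': 38, 'total': 85}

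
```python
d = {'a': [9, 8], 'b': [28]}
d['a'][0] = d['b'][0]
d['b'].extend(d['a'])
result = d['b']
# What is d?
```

After line 1: d = {'a': [9, 8], 'b': [28]}
After line 2 (a[0] = b[0] = 28): d = {'a': [28, 8], 'b': [28]}
After line 3 (b.extend(a) appends [28, 8]): d = {'a': [28, 8], 'b': [28, 28, 8]}
After line 4: result = d['b'] = [28, 28, 8]

{'a': [28, 8], 'b': [28, 28, 8]}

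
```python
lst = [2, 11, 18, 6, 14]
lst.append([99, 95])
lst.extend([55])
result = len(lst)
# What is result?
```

After line 1: lst = [2, 11, 18, 6, 14]
After line 2 (append adds [99, 95] as single element): lst = [2, 11, 18, 6, 14, [99, 95]]
After line 3 (extend unpacks [55], adds 55): lst = [2, 11, 18, 6, 14, [99, 95], 55]
After line 4: result = len(lst) = 7

7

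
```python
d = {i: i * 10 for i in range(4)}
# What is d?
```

{0: 0, 1: 10, 2: 20, 3: 30}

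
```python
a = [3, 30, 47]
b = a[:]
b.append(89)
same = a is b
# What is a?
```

After line 1: a = [3, 30, 47]
After line 2 (b = a[:] is a shallow copy, new object): a = [3, 30, 47], b = [3, 30, 47]
After line 3 (append only mutates b): a = [3, 30, 47], b = [3, 30, 47, 89]
After line 4 (same = a is b; different objects -> False): same = False

[3, 30, 47]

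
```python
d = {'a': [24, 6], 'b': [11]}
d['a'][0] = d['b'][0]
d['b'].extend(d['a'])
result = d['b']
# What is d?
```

After line 1: d = {'a': [24, 6], 'b': [11]}
After line 2 (a[0] = b[0] = 11): d = {'a': [11, 6], 'b': [11]}
After line 3 (b.extend(a) appends [11, 6]): d = {'a': [11, 6], 'b': [11, 11, 6]}
After line 4: result = d['b'] = [11, 11, 6]

{'a': [11, 6], 'b': [11, 11, 6]}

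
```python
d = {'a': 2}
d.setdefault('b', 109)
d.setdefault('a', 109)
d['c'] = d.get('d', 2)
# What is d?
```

After line 1: d = {'a': 2}
After line 2 (setdefault adds 'b'=109): d = {'a': 2, 'b': 109}
After line 3 (setdefault 'a' no-op, already exists): d = {'a': 2, 'b': 109}
After line 4 (get('d', 2) returns default since 'd' not in d): d = {'a': 2, 'b': 109, 'c': 2}

{'a': 2, 'b': 109, 'c': 2}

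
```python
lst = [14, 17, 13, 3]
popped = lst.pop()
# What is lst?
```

[14, 17, 13]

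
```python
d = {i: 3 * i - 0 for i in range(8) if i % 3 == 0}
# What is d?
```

{0: 0, 3: 9, 6: 18}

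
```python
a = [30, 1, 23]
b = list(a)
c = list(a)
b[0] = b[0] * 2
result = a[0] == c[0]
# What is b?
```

After line 1: a = [30, 1, 23]
After line 2 (b = list(a), copy): a = [30, 1, 23], b = [30, 1, 23]
After line 3 (c = list(a) is a copy, new object): c = [30, 1, 23]
After line 4 (b[0] = 30 * 2 = 60; only b mutates (copy)): a = [30, 1, 23], b = [60, 1, 23], c = [30, 1, 23]
After line 5 (a[0] = 30, c[0] = 30; result = True)

[60, 1, 23]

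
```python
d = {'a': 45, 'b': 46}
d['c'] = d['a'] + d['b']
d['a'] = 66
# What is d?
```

After line 1: d = {'a': 45, 'b': 46}
After line 2 (d['c'] = 45 + 46): d = {'a': 45, 'b': 46, 'c': 91}
After line 3: d = {'a': 66, 'b': 46, 'c': 91}

{'a': 66, 'b': 46, 'c': 91}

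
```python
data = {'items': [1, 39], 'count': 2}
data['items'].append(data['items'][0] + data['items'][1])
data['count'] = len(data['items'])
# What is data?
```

After line 1: data = {'items': [1, 39], 'count': 2}
After line 2 (append 1 + 39 = 40): data = {'items': [1, 39, 40], 'count': 2}
After line 3 (count = len(items) = 3): data = {'items': [1, 39, 40], 'count': 3}

{'items': [1, 39, 40], 'count': 3}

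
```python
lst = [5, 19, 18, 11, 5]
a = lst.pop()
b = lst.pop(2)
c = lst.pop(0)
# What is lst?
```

After line 1: lst = [5, 19, 18, 11, 5]
After line 2 (pop() -> a = 5): lst = [5, 19, 18, 11]
After line 3 (pop(2) -> b = 18): lst = [5, 19, 11]
After line 4 (pop(0) -> c = 5): lst = [19, 11]

[19, 11]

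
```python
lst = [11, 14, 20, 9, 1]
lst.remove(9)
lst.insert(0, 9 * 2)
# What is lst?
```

After line 1: lst = [11, 14, 20, 9, 1]
After line 2 (remove first 9): lst = [11, 14, 20, 1]
After line 3 (insert 18 at index 0): lst = [18, 11, 14, 20, 1]

[18, 11, 14, 20, 1]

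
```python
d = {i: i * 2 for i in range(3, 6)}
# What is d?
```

{3: 6, 4: 8, 5: 10}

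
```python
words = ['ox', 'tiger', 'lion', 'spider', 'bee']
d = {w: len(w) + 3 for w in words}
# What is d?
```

{'ox': 5, 'tiger': 8, 'lion': 7, 'spider': 9, 'bee': 6}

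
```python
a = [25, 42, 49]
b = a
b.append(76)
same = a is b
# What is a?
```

After line 1: a = [25, 42, 49]
After line 2 (b = a is an alias, same object): a = [25, 42, 49], b = [25, 42, 49]
After line 3 (b.append mutates the shared list): a = [25, 42, 49, 76], b = [25, 42, 49, 76]
After line 4 (same = a is b; same object -> True): same = True

[25, 42, 49, 76]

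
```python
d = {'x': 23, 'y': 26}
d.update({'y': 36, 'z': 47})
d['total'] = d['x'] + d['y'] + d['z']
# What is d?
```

After line 1: d = {'x': 23, 'y': 26}
After line 2 (y overwritten, z added): d = {'x': 23, 'y': 36, 'z': 47}
After line 3 (total = 23 + 36 + 47 = 106): d = {'x': 23, 'y': 36, 'z': 47, 'total': 106}

{'x': 23, 'y': 36, 'z': 47, 'total': 106}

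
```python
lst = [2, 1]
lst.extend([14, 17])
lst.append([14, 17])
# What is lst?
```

After line 1: lst = [2, 1]
After line 2 (extend unpacks [14, 17]): lst = [2, 1, 14, 17]
After line 3 (append adds [14, 17] as single element): lst = [2, 1, 14, 17, [14, 17]]

[2, 1, 14, 17, [14, 17]]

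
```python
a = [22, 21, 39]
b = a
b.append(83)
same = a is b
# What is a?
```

After line 1: a = [22, 21, 39]
After line 2 (b = a is an alias, same object): a = [22, 21, 39], b = [22, 21, 39]
After line 3 (b.append mutates the shared list): a = [22, 21, 39, 83], b = [22, 21, 39, 83]
After line 4 (same = a is b; same object -> True): same = True

[22, 21, 39, 83]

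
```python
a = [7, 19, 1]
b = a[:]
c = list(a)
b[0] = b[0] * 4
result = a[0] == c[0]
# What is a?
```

After line 1: a = [7, 19, 1]
After line 2 (b = a[:], copy): a = [7, 19, 1], b = [7, 19, 1]
After line 3 (c = list(a) is a copy, new object): c = [7, 19, 1]
After line 4 (b[0] = 7 * 4 = 28; only b mutates (copy)): a = [7, 19, 1], b = [28, 19, 1], c = [7, 19, 1]
After line 5 (a[0] = 7, c[0] = 7; result = True)

[7, 19, 1]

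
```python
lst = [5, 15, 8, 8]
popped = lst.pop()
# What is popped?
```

8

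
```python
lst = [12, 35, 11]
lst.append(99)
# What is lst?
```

[12, 35, 11, 99]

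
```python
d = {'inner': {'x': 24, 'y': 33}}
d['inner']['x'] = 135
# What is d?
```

After line 1: d = {'inner': {'x': 24, 'y': 33}}
After line 2 (inner x overwritten): d = {'inner': {'x': 135, 'y': 33}}

{'inner': {'x': 135, 'y': 33}}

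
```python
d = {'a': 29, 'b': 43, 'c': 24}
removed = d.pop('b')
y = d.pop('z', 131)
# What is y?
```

After line 1: d = {'a': 29, 'b': 43, 'c': 24}
After line 2 (pop 'b' returns 43): d = {'a': 29, 'c': 24}, removed = 43
After line 3 (pop 'z' missing, returns default 131): d = {'a': 29, 'c': 24}, y = 131

131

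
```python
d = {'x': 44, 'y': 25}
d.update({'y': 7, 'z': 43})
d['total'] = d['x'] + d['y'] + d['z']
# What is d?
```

After line 1: d = {'x': 44, 'y': 25}
After line 2 (y overwritten, z added): d = {'x': 44, 'y': 7, 'z': 43}
After line 3 (total = 44 + 7 + 43 = 94): d = {'x': 44, 'y': 7, 'z': 43, 'total': 94}

{'x': 44, 'y': 7, 'z': 43, 'total': 94}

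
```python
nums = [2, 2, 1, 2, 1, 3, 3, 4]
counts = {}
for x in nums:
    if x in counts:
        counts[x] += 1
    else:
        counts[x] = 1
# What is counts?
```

Initial: counts = {}, nums = [2, 2, 1, 2, 1, 3, 3, 4]
See 2: counts = {2: 1}
See 2: counts = {2: 2}
See 1: counts = {2: 2, 1: 1}
See 2: counts = {2: 3, 1: 1}
See 1: counts = {2: 3, 1: 2}
See 3: counts = {2: 3, 1: 2, 3: 1}
See 3: counts = {2: 3, 1: 2, 3: 2}
See 4: counts = {2: 3, 1: 2, 3: 2, 4: 1}

{2: 3, 1: 2, 3: 2, 4: 1}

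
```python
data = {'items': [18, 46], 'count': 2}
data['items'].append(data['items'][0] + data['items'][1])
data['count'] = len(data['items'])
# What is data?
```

After line 1: data = {'items': [18, 46], 'count': 2}
After line 2 (append 18 + 46 = 64): data = {'items': [18, 46, 64], 'count': 2}
After line 3 (count = len(items) = 3): data = {'items': [18, 46, 64], 'count': 3}

{'items': [18, 46, 64], 'count': 3}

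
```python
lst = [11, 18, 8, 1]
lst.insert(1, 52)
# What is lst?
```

[11, 52, 18, 8, 1]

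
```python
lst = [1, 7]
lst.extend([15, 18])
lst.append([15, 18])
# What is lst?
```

After line 1: lst = [1, 7]
After line 2 (extend unpacks [15, 18]): lst = [1, 7, 15, 18]
After line 3 (append adds [15, 18] as single element): lst = [1, 7, 15, 18, [15, 18]]

[1, 7, 15, 18, [15, 18]]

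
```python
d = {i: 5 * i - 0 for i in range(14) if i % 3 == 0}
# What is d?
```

{0: 0, 3: 15, 6: 30, 9: 45, 12: 60}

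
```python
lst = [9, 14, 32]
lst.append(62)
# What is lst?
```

[9, 14, 32, 62]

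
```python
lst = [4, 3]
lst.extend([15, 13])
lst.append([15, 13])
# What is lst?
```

After line 1: lst = [4, 3]
After line 2 (extend unpacks [15, 13]): lst = [4, 3, 15, 13]
After line 3 (append adds [15, 13] as single element): lst = [4, 3, 15, 13, [15, 13]]

[4, 3, 15, 13, [15, 13]]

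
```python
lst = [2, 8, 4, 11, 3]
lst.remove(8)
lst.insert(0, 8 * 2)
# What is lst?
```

After line 1: lst = [2, 8, 4, 11, 3]
After line 2 (remove first 8): lst = [2, 4, 11, 3]
After line 3 (insert 16 at index 0): lst = [16, 2, 4, 11, 3]

[16, 2, 4, 11, 3]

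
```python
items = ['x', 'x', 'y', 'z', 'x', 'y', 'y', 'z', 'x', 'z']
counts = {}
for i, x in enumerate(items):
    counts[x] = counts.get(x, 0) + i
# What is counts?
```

Initial: counts = {}, items = ['x', 'x', 'y', 'z', 'x', 'y', 'y', 'z', 'x', 'z']
i=0, x='x': counts = {'x': 0}
i=1, x='x': counts = {'x': 1}
i=2, x='y': counts = {'x': 1, 'y': 2}
i=3, x='z': counts = {'x': 1, 'y': 2, 'z': 3}
i=4, x='x': counts = {'x': 5, 'y': 2, 'z': 3}
i=5, x='y': counts = {'x': 5, 'y': 7, 'z': 3}
i=6, x='y': counts = {'x': 5, 'y': 13, 'z': 3}
i=7, x='z': counts = {'x': 5, 'y': 13, 'z': 10}
i=8, x='x': counts = {'x': 13, 'y': 13, 'z': 10}
i=9, x='z': counts = {'x': 13, 'y': 13, 'z': 19}

{'x': 13, 'y': 13, 'z': 19}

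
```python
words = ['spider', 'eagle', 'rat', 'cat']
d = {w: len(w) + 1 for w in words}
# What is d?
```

{'spider': 7, 'eagle': 6, 'rat': 4, 'cat': 4}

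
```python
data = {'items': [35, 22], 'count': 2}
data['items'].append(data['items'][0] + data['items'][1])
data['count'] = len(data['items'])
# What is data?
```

After line 1: data = {'items': [35, 22], 'count': 2}
After line 2 (append 35 + 22 = 57): data = {'items': [35, 22, 57], 'count': 2}
After line 3 (count = len(items) = 3): data = {'items': [35, 22, 57], 'count': 3}

{'items': [35, 22, 57], 'count': 3}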